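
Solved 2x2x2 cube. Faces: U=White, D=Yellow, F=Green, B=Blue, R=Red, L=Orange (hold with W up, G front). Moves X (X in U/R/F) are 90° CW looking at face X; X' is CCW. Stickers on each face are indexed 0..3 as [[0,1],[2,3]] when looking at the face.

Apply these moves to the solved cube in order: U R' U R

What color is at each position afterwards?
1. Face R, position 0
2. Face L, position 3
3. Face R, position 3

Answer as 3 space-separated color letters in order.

Answer: B O O

Derivation:
After move 1 (U): U=WWWW F=RRGG R=BBRR B=OOBB L=GGOO
After move 2 (R'): R=BRBR U=WBWO F=RWGW D=YRYG B=YOYB
After move 3 (U): U=WWOB F=BRGW R=YOBR B=GGYB L=RWOO
After move 4 (R): R=BYRO U=WROW F=BRGG D=YYYG B=BGWB
Query 1: R[0] = B
Query 2: L[3] = O
Query 3: R[3] = O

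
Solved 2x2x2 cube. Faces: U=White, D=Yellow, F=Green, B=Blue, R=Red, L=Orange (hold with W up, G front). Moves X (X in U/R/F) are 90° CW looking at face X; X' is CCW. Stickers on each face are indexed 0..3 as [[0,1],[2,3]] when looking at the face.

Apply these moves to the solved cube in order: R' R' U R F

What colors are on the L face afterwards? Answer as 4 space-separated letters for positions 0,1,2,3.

After move 1 (R'): R=RRRR U=WBWB F=GWGW D=YGYG B=YBYB
After move 2 (R'): R=RRRR U=WYWY F=GBGB D=YWYW B=GBGB
After move 3 (U): U=WWYY F=RRGB R=GBRR B=OOGB L=GBOO
After move 4 (R): R=RGRB U=WRYB F=RWGW D=YGYO B=YOWB
After move 5 (F): F=GRWW U=WROB R=YGBB D=RRYO L=GYOG
Query: L face = GYOG

Answer: G Y O G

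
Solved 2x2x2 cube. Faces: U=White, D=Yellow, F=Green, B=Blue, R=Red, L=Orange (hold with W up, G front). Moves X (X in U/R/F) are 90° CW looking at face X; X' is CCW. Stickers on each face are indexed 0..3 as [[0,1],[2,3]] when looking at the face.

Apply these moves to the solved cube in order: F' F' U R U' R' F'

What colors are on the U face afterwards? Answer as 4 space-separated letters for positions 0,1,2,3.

Answer: R W W O

Derivation:
After move 1 (F'): F=GGGG U=WWRR R=YRYR D=OOYY L=OWOW
After move 2 (F'): F=GGGG U=WWYY R=OROR D=WWYY L=OROR
After move 3 (U): U=YWYW F=ORGG R=BBOR B=ORBB L=GGOR
After move 4 (R): R=OBRB U=YRYG F=OWGY D=WBYO B=WRWB
After move 5 (U'): U=RGYY F=GGGY R=OWRB B=OBWB L=WROR
After move 6 (R'): R=WBOR U=RWYO F=GGGY D=WGYY B=OBBB
After move 7 (F'): F=GYGG U=RWWO R=GBWR D=RRYY L=WOOY
Query: U face = RWWO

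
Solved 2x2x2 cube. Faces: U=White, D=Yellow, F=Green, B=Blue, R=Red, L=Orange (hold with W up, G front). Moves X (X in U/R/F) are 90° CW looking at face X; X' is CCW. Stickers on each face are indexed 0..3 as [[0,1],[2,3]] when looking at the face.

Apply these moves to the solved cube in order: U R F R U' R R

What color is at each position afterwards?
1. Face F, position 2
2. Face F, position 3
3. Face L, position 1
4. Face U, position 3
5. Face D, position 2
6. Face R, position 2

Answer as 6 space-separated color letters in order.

After move 1 (U): U=WWWW F=RRGG R=BBRR B=OOBB L=GGOO
After move 2 (R): R=RBRB U=WRWG F=RYGY D=YBYO B=WOWB
After move 3 (F): F=GRYY U=WROG R=WBGB D=RRYO L=GYOB
After move 4 (R): R=GWBB U=WROY F=GRYO D=RWYW B=GORB
After move 5 (U'): U=RYWO F=GYYO R=GRBB B=GWRB L=GOOB
After move 6 (R): R=BGBR U=RYWO F=GWYW D=RRYG B=OWYB
After move 7 (R): R=BBRG U=RWWW F=GRYG D=RYYO B=OWYB
Query 1: F[2] = Y
Query 2: F[3] = G
Query 3: L[1] = O
Query 4: U[3] = W
Query 5: D[2] = Y
Query 6: R[2] = R

Answer: Y G O W Y R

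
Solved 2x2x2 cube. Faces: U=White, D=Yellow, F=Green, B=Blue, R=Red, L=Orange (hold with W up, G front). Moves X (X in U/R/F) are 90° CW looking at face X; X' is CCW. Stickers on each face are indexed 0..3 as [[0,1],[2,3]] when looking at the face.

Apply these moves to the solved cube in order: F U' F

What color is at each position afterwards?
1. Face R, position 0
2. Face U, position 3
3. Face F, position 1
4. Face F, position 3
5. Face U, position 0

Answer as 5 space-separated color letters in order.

After move 1 (F): F=GGGG U=WWOO R=WRWR D=RRYY L=OYOY
After move 2 (U'): U=WOWO F=OYGG R=GGWR B=WRBB L=BBOY
After move 3 (F): F=GOGY U=WOYB R=WGOR D=WGYY L=BROR
Query 1: R[0] = W
Query 2: U[3] = B
Query 3: F[1] = O
Query 4: F[3] = Y
Query 5: U[0] = W

Answer: W B O Y W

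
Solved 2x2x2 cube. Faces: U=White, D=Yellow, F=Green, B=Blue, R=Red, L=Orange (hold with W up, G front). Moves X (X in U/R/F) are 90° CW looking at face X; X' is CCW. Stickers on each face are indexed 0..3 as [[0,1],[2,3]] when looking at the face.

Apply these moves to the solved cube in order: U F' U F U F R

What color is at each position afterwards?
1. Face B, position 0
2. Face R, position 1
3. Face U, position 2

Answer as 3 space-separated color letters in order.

Answer: Y G O

Derivation:
After move 1 (U): U=WWWW F=RRGG R=BBRR B=OOBB L=GGOO
After move 2 (F'): F=RGRG U=WWBR R=YBYR D=GOYY L=GWOW
After move 3 (U): U=BWRW F=YBRG R=OOYR B=GWBB L=RGOW
After move 4 (F): F=RYGB U=BWWG R=ROWR D=YOYY L=RGOO
After move 5 (U): U=WBGW F=ROGB R=GWWR B=RGBB L=RYOO
After move 6 (F): F=GRBO U=WBOY R=GWWR D=WGYY L=RYOO
After move 7 (R): R=WGRW U=WROO F=GGBY D=WBYR B=YGBB
Query 1: B[0] = Y
Query 2: R[1] = G
Query 3: U[2] = O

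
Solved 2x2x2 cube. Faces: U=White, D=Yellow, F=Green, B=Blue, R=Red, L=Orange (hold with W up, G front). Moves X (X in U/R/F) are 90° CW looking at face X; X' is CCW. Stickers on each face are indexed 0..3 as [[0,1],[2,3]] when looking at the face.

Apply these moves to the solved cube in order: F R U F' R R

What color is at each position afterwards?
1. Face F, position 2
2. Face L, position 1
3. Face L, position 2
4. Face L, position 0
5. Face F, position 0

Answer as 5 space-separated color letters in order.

Answer: W G O G W

Derivation:
After move 1 (F): F=GGGG U=WWOO R=WRWR D=RRYY L=OYOY
After move 2 (R): R=WWRR U=WGOG F=GRGY D=RBYB B=OBWB
After move 3 (U): U=OWGG F=WWGY R=OBRR B=OYWB L=GROY
After move 4 (F'): F=WYWG U=OWOR R=BBRR D=RYYB L=GGOG
After move 5 (R): R=RBRB U=OYOG F=WYWB D=RWYO B=RYWB
After move 6 (R): R=RRBB U=OYOB F=WWWO D=RWYR B=GYYB
Query 1: F[2] = W
Query 2: L[1] = G
Query 3: L[2] = O
Query 4: L[0] = G
Query 5: F[0] = W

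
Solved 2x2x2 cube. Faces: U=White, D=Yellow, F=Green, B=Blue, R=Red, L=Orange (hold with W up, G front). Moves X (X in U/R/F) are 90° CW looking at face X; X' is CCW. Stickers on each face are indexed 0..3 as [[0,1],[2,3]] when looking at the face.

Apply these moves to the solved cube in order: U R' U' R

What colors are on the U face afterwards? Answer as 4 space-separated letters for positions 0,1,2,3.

After move 1 (U): U=WWWW F=RRGG R=BBRR B=OOBB L=GGOO
After move 2 (R'): R=BRBR U=WBWO F=RWGW D=YRYG B=YOYB
After move 3 (U'): U=BOWW F=GGGW R=RWBR B=BRYB L=YOOO
After move 4 (R): R=BRRW U=BGWW F=GRGG D=YYYB B=WROB
Query: U face = BGWW

Answer: B G W W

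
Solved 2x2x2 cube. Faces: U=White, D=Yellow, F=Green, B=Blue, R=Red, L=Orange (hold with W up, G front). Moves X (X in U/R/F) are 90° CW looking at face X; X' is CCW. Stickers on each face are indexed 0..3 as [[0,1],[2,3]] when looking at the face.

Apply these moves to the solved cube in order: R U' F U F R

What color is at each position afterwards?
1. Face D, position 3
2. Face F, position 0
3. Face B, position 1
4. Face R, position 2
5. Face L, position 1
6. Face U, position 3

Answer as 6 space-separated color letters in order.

Answer: W Y Y R R Y

Derivation:
After move 1 (R): R=RRRR U=WGWG F=GYGY D=YBYB B=WBWB
After move 2 (U'): U=GGWW F=OOGY R=GYRR B=RRWB L=WBOO
After move 3 (F): F=GOYO U=GGOB R=WYWR D=RGYB L=WYOB
After move 4 (U): U=OGBG F=WYYO R=RRWR B=WYWB L=GOOB
After move 5 (F): F=YWOY U=OGBO R=BRGR D=WRYB L=GROG
After move 6 (R): R=GBRR U=OWBY F=YROB D=WWYW B=OYGB
Query 1: D[3] = W
Query 2: F[0] = Y
Query 3: B[1] = Y
Query 4: R[2] = R
Query 5: L[1] = R
Query 6: U[3] = Y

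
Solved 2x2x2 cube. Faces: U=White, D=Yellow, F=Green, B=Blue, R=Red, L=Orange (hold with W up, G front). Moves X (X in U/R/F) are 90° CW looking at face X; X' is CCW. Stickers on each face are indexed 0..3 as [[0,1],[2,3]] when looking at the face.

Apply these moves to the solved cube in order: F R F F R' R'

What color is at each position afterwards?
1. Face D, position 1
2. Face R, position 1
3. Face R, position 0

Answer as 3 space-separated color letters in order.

Answer: G Y R

Derivation:
After move 1 (F): F=GGGG U=WWOO R=WRWR D=RRYY L=OYOY
After move 2 (R): R=WWRR U=WGOG F=GRGY D=RBYB B=OBWB
After move 3 (F): F=GGYR U=WGYY R=OWGR D=RWYB L=OROB
After move 4 (F): F=YGRG U=WGBR R=YWYR D=GOYB L=OROW
After move 5 (R'): R=WRYY U=WWBO F=YGRR D=GGYG B=BBOB
After move 6 (R'): R=RYWY U=WOBB F=YWRO D=GGYR B=GBGB
Query 1: D[1] = G
Query 2: R[1] = Y
Query 3: R[0] = R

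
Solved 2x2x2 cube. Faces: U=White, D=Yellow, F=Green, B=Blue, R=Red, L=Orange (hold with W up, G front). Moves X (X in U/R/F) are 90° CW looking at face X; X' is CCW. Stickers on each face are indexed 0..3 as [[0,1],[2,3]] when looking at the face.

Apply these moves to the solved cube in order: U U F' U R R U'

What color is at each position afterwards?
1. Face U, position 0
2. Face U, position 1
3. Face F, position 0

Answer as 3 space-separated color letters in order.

Answer: O Y B

Derivation:
After move 1 (U): U=WWWW F=RRGG R=BBRR B=OOBB L=GGOO
After move 2 (U): U=WWWW F=BBGG R=OORR B=GGBB L=RROO
After move 3 (F'): F=BGBG U=WWOR R=YOYR D=ROYY L=RWOW
After move 4 (U): U=OWRW F=YOBG R=GGYR B=RWBB L=BGOW
After move 5 (R): R=YGRG U=OORG F=YOBY D=RBYR B=WWWB
After move 6 (R): R=RYGG U=OORY F=YBBR D=RWYW B=GWOB
After move 7 (U'): U=OYOR F=BGBR R=YBGG B=RYOB L=GWOW
Query 1: U[0] = O
Query 2: U[1] = Y
Query 3: F[0] = B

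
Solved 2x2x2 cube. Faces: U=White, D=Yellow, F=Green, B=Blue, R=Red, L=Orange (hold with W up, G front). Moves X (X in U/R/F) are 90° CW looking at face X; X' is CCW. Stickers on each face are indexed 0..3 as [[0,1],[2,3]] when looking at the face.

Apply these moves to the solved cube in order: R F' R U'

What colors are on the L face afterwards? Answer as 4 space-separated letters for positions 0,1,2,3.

Answer: R B O W

Derivation:
After move 1 (R): R=RRRR U=WGWG F=GYGY D=YBYB B=WBWB
After move 2 (F'): F=YYGG U=WGRR R=BRYR D=OOYB L=OGOW
After move 3 (R): R=YBRR U=WYRG F=YOGB D=OWYW B=RBGB
After move 4 (U'): U=YGWR F=OGGB R=YORR B=YBGB L=RBOW
Query: L face = RBOW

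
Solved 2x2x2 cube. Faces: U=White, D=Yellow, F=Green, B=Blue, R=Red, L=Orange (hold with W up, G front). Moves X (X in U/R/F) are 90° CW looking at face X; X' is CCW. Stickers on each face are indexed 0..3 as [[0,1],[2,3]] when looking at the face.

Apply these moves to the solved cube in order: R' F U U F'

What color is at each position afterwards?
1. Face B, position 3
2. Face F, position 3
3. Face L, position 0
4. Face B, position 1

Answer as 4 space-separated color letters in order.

Answer: B W W G

Derivation:
After move 1 (R'): R=RRRR U=WBWB F=GWGW D=YGYG B=YBYB
After move 2 (F): F=GGWW U=WBOO R=WRBR D=RRYG L=OYOG
After move 3 (U): U=OWOB F=WRWW R=YBBR B=OYYB L=GGOG
After move 4 (U): U=OOBW F=YBWW R=OYBR B=GGYB L=WROG
After move 5 (F'): F=BWYW U=OOOB R=RYRR D=RGYG L=WWOB
Query 1: B[3] = B
Query 2: F[3] = W
Query 3: L[0] = W
Query 4: B[1] = G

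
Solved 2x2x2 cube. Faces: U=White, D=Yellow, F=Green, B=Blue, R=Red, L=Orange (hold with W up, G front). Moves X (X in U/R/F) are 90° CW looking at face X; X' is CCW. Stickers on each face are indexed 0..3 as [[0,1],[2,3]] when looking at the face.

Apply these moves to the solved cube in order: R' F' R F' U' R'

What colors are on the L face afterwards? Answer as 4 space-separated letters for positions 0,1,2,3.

Answer: R B O R

Derivation:
After move 1 (R'): R=RRRR U=WBWB F=GWGW D=YGYG B=YBYB
After move 2 (F'): F=WWGG U=WBRR R=GRYR D=OOYG L=OBOW
After move 3 (R): R=YGRR U=WWRG F=WOGG D=OYYY B=RBBB
After move 4 (F'): F=OGWG U=WWYR R=YGOR D=BWYY L=OGOR
After move 5 (U'): U=WRWY F=OGWG R=OGOR B=YGBB L=RBOR
After move 6 (R'): R=GROO U=WBWY F=ORWY D=BGYG B=YGWB
Query: L face = RBOR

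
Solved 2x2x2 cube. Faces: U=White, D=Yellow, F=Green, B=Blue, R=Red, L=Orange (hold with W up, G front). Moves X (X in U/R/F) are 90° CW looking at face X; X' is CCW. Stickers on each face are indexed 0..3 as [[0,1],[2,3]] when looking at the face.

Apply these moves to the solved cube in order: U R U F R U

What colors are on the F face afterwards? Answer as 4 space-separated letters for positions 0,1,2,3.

Answer: R G Y O

Derivation:
After move 1 (U): U=WWWW F=RRGG R=BBRR B=OOBB L=GGOO
After move 2 (R): R=RBRB U=WRWG F=RYGY D=YBYO B=WOWB
After move 3 (U): U=WWGR F=RBGY R=WORB B=GGWB L=RYOO
After move 4 (F): F=GRYB U=WWOY R=GORB D=RWYO L=RYOB
After move 5 (R): R=RGBO U=WROB F=GWYO D=RWYG B=YGWB
After move 6 (U): U=OWBR F=RGYO R=YGBO B=RYWB L=GWOB
Query: F face = RGYO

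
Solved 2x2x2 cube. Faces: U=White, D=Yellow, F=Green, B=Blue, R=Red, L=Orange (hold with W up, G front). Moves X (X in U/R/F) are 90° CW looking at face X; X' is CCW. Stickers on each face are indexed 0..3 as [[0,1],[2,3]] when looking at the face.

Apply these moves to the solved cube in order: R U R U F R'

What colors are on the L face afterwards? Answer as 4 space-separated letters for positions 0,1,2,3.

After move 1 (R): R=RRRR U=WGWG F=GYGY D=YBYB B=WBWB
After move 2 (U): U=WWGG F=RRGY R=WBRR B=OOWB L=GYOO
After move 3 (R): R=RWRB U=WRGY F=RBGB D=YWYO B=GOWB
After move 4 (U): U=GWYR F=RWGB R=GORB B=GYWB L=RBOO
After move 5 (F): F=GRBW U=GWOB R=YORB D=RGYO L=RYOW
After move 6 (R'): R=OBYR U=GWOG F=GWBB D=RRYW B=OYGB
Query: L face = RYOW

Answer: R Y O W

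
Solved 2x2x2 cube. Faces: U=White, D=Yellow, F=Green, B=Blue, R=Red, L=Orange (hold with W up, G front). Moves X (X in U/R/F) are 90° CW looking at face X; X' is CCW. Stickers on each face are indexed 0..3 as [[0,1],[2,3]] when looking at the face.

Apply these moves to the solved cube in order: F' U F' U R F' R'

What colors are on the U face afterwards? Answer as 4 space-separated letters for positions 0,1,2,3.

Answer: B R O W

Derivation:
After move 1 (F'): F=GGGG U=WWRR R=YRYR D=OOYY L=OWOW
After move 2 (U): U=RWRW F=YRGG R=BBYR B=OWBB L=GGOW
After move 3 (F'): F=RGYG U=RWBY R=OBOR D=GWYY L=GWOR
After move 4 (U): U=BRYW F=OBYG R=OWOR B=GWBB L=RGOR
After move 5 (R): R=OORW U=BBYG F=OWYY D=GBYG B=WWRB
After move 6 (F'): F=WYOY U=BBOR R=BOGW D=GRYG L=RGOY
After move 7 (R'): R=OWBG U=BROW F=WBOR D=GYYY B=GWRB
Query: U face = BROW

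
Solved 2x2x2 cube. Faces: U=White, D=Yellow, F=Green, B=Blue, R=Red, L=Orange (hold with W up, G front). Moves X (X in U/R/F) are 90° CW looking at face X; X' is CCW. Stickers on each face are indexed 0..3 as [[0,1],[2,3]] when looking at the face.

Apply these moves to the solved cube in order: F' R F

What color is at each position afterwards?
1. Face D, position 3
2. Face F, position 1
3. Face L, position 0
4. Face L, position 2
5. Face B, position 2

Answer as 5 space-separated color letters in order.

After move 1 (F'): F=GGGG U=WWRR R=YRYR D=OOYY L=OWOW
After move 2 (R): R=YYRR U=WGRG F=GOGY D=OBYB B=RBWB
After move 3 (F): F=GGYO U=WGWW R=RYGR D=RYYB L=OOOB
Query 1: D[3] = B
Query 2: F[1] = G
Query 3: L[0] = O
Query 4: L[2] = O
Query 5: B[2] = W

Answer: B G O O W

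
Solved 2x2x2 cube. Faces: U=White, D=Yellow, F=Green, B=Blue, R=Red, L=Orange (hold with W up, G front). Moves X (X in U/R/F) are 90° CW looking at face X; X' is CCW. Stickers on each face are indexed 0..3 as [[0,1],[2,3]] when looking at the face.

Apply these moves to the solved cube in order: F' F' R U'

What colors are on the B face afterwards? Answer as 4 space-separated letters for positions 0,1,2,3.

Answer: O O W B

Derivation:
After move 1 (F'): F=GGGG U=WWRR R=YRYR D=OOYY L=OWOW
After move 2 (F'): F=GGGG U=WWYY R=OROR D=WWYY L=OROR
After move 3 (R): R=OORR U=WGYG F=GWGY D=WBYB B=YBWB
After move 4 (U'): U=GGWY F=ORGY R=GWRR B=OOWB L=YBOR
Query: B face = OOWB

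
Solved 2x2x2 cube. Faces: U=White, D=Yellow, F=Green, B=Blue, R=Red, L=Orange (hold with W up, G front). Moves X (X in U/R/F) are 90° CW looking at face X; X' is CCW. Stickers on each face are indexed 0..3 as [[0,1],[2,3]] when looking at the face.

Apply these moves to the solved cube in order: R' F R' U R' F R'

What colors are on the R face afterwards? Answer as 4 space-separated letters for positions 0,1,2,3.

Answer: B W Y O

Derivation:
After move 1 (R'): R=RRRR U=WBWB F=GWGW D=YGYG B=YBYB
After move 2 (F): F=GGWW U=WBOO R=WRBR D=RRYG L=OYOG
After move 3 (R'): R=RRWB U=WYOY F=GBWO D=RGYW B=GBRB
After move 4 (U): U=OWYY F=RRWO R=GBWB B=OYRB L=GBOG
After move 5 (R'): R=BBGW U=ORYO F=RWWY D=RRYO B=WYGB
After move 6 (F): F=WRYW U=ORGB R=YBOW D=GBYO L=GROR
After move 7 (R'): R=BWYO U=OGGW F=WRYB D=GRYW B=OYBB
Query: R face = BWYO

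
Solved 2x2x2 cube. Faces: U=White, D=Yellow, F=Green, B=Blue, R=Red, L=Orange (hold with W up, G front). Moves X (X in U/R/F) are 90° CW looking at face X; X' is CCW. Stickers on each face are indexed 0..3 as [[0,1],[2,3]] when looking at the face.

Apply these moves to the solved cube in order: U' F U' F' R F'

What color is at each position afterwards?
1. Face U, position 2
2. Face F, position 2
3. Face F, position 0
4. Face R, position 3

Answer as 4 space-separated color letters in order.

Answer: R Y Y O

Derivation:
After move 1 (U'): U=WWWW F=OOGG R=GGRR B=RRBB L=BBOO
After move 2 (F): F=GOGO U=WWOB R=WGWR D=RGYY L=BYOY
After move 3 (U'): U=WBWO F=BYGO R=GOWR B=WGBB L=RROY
After move 4 (F'): F=YOBG U=WBGW R=GORR D=RYYY L=ROOW
After move 5 (R): R=RGRO U=WOGG F=YYBY D=RBYW B=WGBB
After move 6 (F'): F=YYYB U=WORR R=BGRO D=OWYW L=RGOG
Query 1: U[2] = R
Query 2: F[2] = Y
Query 3: F[0] = Y
Query 4: R[3] = O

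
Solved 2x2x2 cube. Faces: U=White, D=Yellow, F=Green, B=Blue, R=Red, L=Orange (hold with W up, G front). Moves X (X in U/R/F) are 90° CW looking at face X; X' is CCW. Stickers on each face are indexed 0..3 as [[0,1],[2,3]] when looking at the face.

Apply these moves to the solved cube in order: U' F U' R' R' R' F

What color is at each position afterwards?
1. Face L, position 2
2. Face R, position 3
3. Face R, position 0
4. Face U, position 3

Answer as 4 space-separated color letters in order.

After move 1 (U'): U=WWWW F=OOGG R=GGRR B=RRBB L=BBOO
After move 2 (F): F=GOGO U=WWOB R=WGWR D=RGYY L=BYOY
After move 3 (U'): U=WBWO F=BYGO R=GOWR B=WGBB L=RROY
After move 4 (R'): R=ORGW U=WBWW F=BBGO D=RYYO B=YGGB
After move 5 (R'): R=RWOG U=WGWY F=BBGW D=RBYO B=OGYB
After move 6 (R'): R=WGRO U=WYWO F=BGGY D=RBYW B=OGBB
After move 7 (F): F=GBYG U=WYYR R=WGOO D=RWYW L=RROB
Query 1: L[2] = O
Query 2: R[3] = O
Query 3: R[0] = W
Query 4: U[3] = R

Answer: O O W R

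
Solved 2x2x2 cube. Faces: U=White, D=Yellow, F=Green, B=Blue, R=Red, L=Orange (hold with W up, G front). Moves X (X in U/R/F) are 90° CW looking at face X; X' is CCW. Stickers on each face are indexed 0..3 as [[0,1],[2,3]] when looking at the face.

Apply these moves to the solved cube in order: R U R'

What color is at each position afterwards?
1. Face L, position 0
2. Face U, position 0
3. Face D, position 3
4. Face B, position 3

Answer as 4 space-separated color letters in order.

After move 1 (R): R=RRRR U=WGWG F=GYGY D=YBYB B=WBWB
After move 2 (U): U=WWGG F=RRGY R=WBRR B=OOWB L=GYOO
After move 3 (R'): R=BRWR U=WWGO F=RWGG D=YRYY B=BOBB
Query 1: L[0] = G
Query 2: U[0] = W
Query 3: D[3] = Y
Query 4: B[3] = B

Answer: G W Y B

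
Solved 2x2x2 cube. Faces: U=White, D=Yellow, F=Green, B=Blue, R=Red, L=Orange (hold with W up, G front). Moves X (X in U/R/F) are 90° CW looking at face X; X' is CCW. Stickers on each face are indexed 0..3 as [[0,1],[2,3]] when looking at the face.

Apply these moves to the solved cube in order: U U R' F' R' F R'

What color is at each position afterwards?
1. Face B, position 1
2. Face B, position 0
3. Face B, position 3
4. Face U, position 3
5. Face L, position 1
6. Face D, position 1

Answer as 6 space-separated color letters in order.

After move 1 (U): U=WWWW F=RRGG R=BBRR B=OOBB L=GGOO
After move 2 (U): U=WWWW F=BBGG R=OORR B=GGBB L=RROO
After move 3 (R'): R=OROR U=WBWG F=BWGW D=YBYG B=YGYB
After move 4 (F'): F=WWBG U=WBOO R=BRYR D=ROYG L=RGOW
After move 5 (R'): R=RRBY U=WYOY F=WBBO D=RWYG B=GGOB
After move 6 (F): F=BWOB U=WYWG R=ORYY D=BRYG L=RROW
After move 7 (R'): R=RYOY U=WOWG F=BYOG D=BWYB B=GGRB
Query 1: B[1] = G
Query 2: B[0] = G
Query 3: B[3] = B
Query 4: U[3] = G
Query 5: L[1] = R
Query 6: D[1] = W

Answer: G G B G R W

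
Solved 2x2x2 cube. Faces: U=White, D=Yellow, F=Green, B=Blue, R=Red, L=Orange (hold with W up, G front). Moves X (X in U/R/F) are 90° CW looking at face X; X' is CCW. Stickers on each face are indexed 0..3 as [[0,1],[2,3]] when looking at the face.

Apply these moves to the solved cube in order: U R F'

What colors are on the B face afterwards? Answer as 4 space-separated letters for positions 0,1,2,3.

Answer: W O W B

Derivation:
After move 1 (U): U=WWWW F=RRGG R=BBRR B=OOBB L=GGOO
After move 2 (R): R=RBRB U=WRWG F=RYGY D=YBYO B=WOWB
After move 3 (F'): F=YYRG U=WRRR R=BBYB D=GOYO L=GGOW
Query: B face = WOWB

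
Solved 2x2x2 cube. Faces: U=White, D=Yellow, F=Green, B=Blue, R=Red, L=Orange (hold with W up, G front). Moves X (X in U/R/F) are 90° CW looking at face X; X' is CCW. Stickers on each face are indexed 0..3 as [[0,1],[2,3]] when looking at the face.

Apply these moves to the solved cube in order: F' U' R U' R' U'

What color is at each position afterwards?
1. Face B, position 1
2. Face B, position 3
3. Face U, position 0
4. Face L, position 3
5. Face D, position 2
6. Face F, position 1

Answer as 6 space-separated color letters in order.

Answer: G B R W Y R

Derivation:
After move 1 (F'): F=GGGG U=WWRR R=YRYR D=OOYY L=OWOW
After move 2 (U'): U=WRWR F=OWGG R=GGYR B=YRBB L=BBOW
After move 3 (R): R=YGRG U=WWWG F=OOGY D=OBYY B=RRRB
After move 4 (U'): U=WGWW F=BBGY R=OORG B=YGRB L=RROW
After move 5 (R'): R=OGOR U=WRWY F=BGGW D=OBYY B=YGBB
After move 6 (U'): U=RYWW F=RRGW R=BGOR B=OGBB L=YGOW
Query 1: B[1] = G
Query 2: B[3] = B
Query 3: U[0] = R
Query 4: L[3] = W
Query 5: D[2] = Y
Query 6: F[1] = R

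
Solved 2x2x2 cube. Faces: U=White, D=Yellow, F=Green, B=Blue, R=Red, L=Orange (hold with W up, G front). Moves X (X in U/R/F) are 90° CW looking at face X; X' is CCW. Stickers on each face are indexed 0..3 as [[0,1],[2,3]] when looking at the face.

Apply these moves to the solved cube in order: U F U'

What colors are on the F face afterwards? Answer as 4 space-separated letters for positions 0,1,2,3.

After move 1 (U): U=WWWW F=RRGG R=BBRR B=OOBB L=GGOO
After move 2 (F): F=GRGR U=WWOG R=WBWR D=RBYY L=GYOY
After move 3 (U'): U=WGWO F=GYGR R=GRWR B=WBBB L=OOOY
Query: F face = GYGR

Answer: G Y G R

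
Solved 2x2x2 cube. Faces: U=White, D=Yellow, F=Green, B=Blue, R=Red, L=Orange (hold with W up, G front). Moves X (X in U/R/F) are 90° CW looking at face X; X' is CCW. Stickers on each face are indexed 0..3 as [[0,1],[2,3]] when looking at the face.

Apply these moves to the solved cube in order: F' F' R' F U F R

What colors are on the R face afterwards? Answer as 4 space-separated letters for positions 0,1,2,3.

Answer: B R O B

Derivation:
After move 1 (F'): F=GGGG U=WWRR R=YRYR D=OOYY L=OWOW
After move 2 (F'): F=GGGG U=WWYY R=OROR D=WWYY L=OROR
After move 3 (R'): R=RROO U=WBYB F=GWGY D=WGYG B=YBWB
After move 4 (F): F=GGYW U=WBRR R=YRBO D=ORYG L=OWOG
After move 5 (U): U=RWRB F=YRYW R=YBBO B=OWWB L=GGOG
After move 6 (F): F=YYWR U=RWGG R=RBBO D=BYYG L=GOOR
After move 7 (R): R=BROB U=RYGR F=YYWG D=BWYO B=GWWB
Query: R face = BROB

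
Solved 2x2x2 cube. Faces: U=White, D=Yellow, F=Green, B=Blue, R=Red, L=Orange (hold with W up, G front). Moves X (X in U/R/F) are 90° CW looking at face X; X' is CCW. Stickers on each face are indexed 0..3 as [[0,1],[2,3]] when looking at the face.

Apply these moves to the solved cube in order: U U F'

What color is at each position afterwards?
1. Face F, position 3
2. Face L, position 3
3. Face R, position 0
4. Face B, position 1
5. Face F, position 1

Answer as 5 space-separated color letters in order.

After move 1 (U): U=WWWW F=RRGG R=BBRR B=OOBB L=GGOO
After move 2 (U): U=WWWW F=BBGG R=OORR B=GGBB L=RROO
After move 3 (F'): F=BGBG U=WWOR R=YOYR D=ROYY L=RWOW
Query 1: F[3] = G
Query 2: L[3] = W
Query 3: R[0] = Y
Query 4: B[1] = G
Query 5: F[1] = G

Answer: G W Y G G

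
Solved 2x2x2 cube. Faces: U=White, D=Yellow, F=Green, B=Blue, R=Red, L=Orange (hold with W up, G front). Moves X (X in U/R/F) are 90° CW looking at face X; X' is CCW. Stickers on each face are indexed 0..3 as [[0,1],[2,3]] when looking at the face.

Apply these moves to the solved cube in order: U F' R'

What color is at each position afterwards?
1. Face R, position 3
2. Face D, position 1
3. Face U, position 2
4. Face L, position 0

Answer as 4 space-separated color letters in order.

Answer: Y G B G

Derivation:
After move 1 (U): U=WWWW F=RRGG R=BBRR B=OOBB L=GGOO
After move 2 (F'): F=RGRG U=WWBR R=YBYR D=GOYY L=GWOW
After move 3 (R'): R=BRYY U=WBBO F=RWRR D=GGYG B=YOOB
Query 1: R[3] = Y
Query 2: D[1] = G
Query 3: U[2] = B
Query 4: L[0] = G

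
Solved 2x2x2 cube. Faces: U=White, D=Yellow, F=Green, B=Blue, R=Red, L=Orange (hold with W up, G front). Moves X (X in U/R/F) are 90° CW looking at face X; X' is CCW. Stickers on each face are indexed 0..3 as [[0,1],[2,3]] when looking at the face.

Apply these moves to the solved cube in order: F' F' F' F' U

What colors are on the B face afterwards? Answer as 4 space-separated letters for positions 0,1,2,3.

Answer: O O B B

Derivation:
After move 1 (F'): F=GGGG U=WWRR R=YRYR D=OOYY L=OWOW
After move 2 (F'): F=GGGG U=WWYY R=OROR D=WWYY L=OROR
After move 3 (F'): F=GGGG U=WWOO R=WRWR D=RRYY L=OYOY
After move 4 (F'): F=GGGG U=WWWW R=RRRR D=YYYY L=OOOO
After move 5 (U): U=WWWW F=RRGG R=BBRR B=OOBB L=GGOO
Query: B face = OOBB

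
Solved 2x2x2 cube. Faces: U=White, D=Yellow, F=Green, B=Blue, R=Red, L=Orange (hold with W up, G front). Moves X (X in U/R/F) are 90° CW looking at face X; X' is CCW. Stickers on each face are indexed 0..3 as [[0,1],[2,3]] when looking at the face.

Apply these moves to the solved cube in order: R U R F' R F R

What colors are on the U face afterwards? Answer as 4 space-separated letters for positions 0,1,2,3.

After move 1 (R): R=RRRR U=WGWG F=GYGY D=YBYB B=WBWB
After move 2 (U): U=WWGG F=RRGY R=WBRR B=OOWB L=GYOO
After move 3 (R): R=RWRB U=WRGY F=RBGB D=YWYO B=GOWB
After move 4 (F'): F=BBRG U=WRRR R=WWYB D=YOYO L=GYOG
After move 5 (R): R=YWBW U=WBRG F=BORO D=YWYG B=RORB
After move 6 (F): F=RBOO U=WBGY R=RWGW D=BYYG L=GYOW
After move 7 (R): R=GRWW U=WBGO F=RYOG D=BRYR B=YOBB
Query: U face = WBGO

Answer: W B G O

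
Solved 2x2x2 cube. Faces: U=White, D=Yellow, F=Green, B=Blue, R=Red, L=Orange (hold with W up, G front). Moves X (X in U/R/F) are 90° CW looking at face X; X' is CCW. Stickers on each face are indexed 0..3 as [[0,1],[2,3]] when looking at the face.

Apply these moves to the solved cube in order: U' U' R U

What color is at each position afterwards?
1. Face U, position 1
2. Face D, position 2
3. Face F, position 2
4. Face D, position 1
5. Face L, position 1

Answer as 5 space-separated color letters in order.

After move 1 (U'): U=WWWW F=OOGG R=GGRR B=RRBB L=BBOO
After move 2 (U'): U=WWWW F=BBGG R=OORR B=GGBB L=RROO
After move 3 (R): R=RORO U=WBWG F=BYGY D=YBYG B=WGWB
After move 4 (U): U=WWGB F=ROGY R=WGRO B=RRWB L=BYOO
Query 1: U[1] = W
Query 2: D[2] = Y
Query 3: F[2] = G
Query 4: D[1] = B
Query 5: L[1] = Y

Answer: W Y G B Y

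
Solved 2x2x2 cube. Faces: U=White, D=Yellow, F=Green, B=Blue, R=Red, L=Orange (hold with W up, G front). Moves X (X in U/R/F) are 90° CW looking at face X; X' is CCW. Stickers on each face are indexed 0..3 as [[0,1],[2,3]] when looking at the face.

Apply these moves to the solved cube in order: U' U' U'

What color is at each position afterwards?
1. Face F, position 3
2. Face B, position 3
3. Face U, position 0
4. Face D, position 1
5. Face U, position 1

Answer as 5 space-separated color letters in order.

Answer: G B W Y W

Derivation:
After move 1 (U'): U=WWWW F=OOGG R=GGRR B=RRBB L=BBOO
After move 2 (U'): U=WWWW F=BBGG R=OORR B=GGBB L=RROO
After move 3 (U'): U=WWWW F=RRGG R=BBRR B=OOBB L=GGOO
Query 1: F[3] = G
Query 2: B[3] = B
Query 3: U[0] = W
Query 4: D[1] = Y
Query 5: U[1] = W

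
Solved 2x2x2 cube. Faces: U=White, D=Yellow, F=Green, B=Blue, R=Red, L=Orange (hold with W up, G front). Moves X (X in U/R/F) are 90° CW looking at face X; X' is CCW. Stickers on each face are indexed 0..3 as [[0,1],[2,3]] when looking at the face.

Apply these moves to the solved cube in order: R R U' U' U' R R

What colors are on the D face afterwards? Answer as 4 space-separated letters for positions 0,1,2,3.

Answer: Y W Y Y

Derivation:
After move 1 (R): R=RRRR U=WGWG F=GYGY D=YBYB B=WBWB
After move 2 (R): R=RRRR U=WYWY F=GBGB D=YWYW B=GBGB
After move 3 (U'): U=YYWW F=OOGB R=GBRR B=RRGB L=GBOO
After move 4 (U'): U=YWYW F=GBGB R=OORR B=GBGB L=RROO
After move 5 (U'): U=WWYY F=RRGB R=GBRR B=OOGB L=GBOO
After move 6 (R): R=RGRB U=WRYB F=RWGW D=YGYO B=YOWB
After move 7 (R): R=RRBG U=WWYW F=RGGO D=YWYY B=BORB
Query: D face = YWYY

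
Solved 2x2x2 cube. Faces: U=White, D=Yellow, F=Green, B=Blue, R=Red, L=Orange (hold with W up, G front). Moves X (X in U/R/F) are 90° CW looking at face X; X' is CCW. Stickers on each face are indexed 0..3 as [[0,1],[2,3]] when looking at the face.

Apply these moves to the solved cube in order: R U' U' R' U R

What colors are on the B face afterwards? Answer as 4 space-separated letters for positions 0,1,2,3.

After move 1 (R): R=RRRR U=WGWG F=GYGY D=YBYB B=WBWB
After move 2 (U'): U=GGWW F=OOGY R=GYRR B=RRWB L=WBOO
After move 3 (U'): U=GWGW F=WBGY R=OORR B=GYWB L=RROO
After move 4 (R'): R=OROR U=GWGG F=WWGW D=YBYY B=BYBB
After move 5 (U): U=GGGW F=ORGW R=BYOR B=RRBB L=WWOO
After move 6 (R): R=OBRY U=GRGW F=OBGY D=YBYR B=WRGB
Query: B face = WRGB

Answer: W R G B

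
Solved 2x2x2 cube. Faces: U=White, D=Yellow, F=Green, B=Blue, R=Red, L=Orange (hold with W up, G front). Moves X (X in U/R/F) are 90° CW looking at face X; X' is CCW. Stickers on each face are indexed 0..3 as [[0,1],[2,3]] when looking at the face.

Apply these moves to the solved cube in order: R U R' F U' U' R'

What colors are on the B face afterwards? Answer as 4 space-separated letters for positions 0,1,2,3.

After move 1 (R): R=RRRR U=WGWG F=GYGY D=YBYB B=WBWB
After move 2 (U): U=WWGG F=RRGY R=WBRR B=OOWB L=GYOO
After move 3 (R'): R=BRWR U=WWGO F=RWGG D=YRYY B=BOBB
After move 4 (F): F=GRGW U=WWOY R=GROR D=WBYY L=GYOR
After move 5 (U'): U=WYWO F=GYGW R=GROR B=GRBB L=BOOR
After move 6 (U'): U=YOWW F=BOGW R=GYOR B=GRBB L=GROR
After move 7 (R'): R=YRGO U=YBWG F=BOGW D=WOYW B=YRBB
Query: B face = YRBB

Answer: Y R B B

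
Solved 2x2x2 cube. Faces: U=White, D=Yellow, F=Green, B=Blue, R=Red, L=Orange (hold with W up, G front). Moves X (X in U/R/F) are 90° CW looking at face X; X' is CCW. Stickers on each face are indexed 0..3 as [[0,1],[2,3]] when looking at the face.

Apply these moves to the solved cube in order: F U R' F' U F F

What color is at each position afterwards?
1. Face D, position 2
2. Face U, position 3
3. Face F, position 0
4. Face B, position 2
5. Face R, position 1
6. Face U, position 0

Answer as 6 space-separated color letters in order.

Answer: Y G G R Y B

Derivation:
After move 1 (F): F=GGGG U=WWOO R=WRWR D=RRYY L=OYOY
After move 2 (U): U=OWOW F=WRGG R=BBWR B=OYBB L=GGOY
After move 3 (R'): R=BRBW U=OBOO F=WWGW D=RRYG B=YYRB
After move 4 (F'): F=WWWG U=OBBB R=RRRW D=GYYG L=GOOO
After move 5 (U): U=BOBB F=RRWG R=YYRW B=GORB L=WWOO
After move 6 (F): F=WRGR U=BOOW R=BYBW D=RYYG L=WGOY
After move 7 (F): F=GWRR U=BOYG R=OYWW D=BBYG L=WROY
Query 1: D[2] = Y
Query 2: U[3] = G
Query 3: F[0] = G
Query 4: B[2] = R
Query 5: R[1] = Y
Query 6: U[0] = B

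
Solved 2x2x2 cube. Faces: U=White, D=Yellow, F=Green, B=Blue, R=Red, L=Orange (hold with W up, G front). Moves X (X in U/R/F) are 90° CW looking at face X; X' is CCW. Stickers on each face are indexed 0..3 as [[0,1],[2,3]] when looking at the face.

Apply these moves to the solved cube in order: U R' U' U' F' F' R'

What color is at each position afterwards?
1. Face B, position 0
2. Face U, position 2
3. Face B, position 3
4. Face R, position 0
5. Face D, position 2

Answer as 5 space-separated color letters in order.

After move 1 (U): U=WWWW F=RRGG R=BBRR B=OOBB L=GGOO
After move 2 (R'): R=BRBR U=WBWO F=RWGW D=YRYG B=YOYB
After move 3 (U'): U=BOWW F=GGGW R=RWBR B=BRYB L=YOOO
After move 4 (U'): U=OWBW F=YOGW R=GGBR B=RWYB L=BROO
After move 5 (F'): F=OWYG U=OWGB R=RGYR D=ROYG L=BWOB
After move 6 (F'): F=WGOY U=OWRY R=OGRR D=WBYG L=BBOG
After move 7 (R'): R=GROR U=OYRR F=WWOY D=WGYY B=GWBB
Query 1: B[0] = G
Query 2: U[2] = R
Query 3: B[3] = B
Query 4: R[0] = G
Query 5: D[2] = Y

Answer: G R B G Y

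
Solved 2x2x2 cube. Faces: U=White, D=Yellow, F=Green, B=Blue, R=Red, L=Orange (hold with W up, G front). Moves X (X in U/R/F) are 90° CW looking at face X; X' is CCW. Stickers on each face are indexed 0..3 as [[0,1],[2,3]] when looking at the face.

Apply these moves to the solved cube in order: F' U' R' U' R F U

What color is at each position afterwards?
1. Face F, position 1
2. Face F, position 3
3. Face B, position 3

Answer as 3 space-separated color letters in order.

Answer: O W B

Derivation:
After move 1 (F'): F=GGGG U=WWRR R=YRYR D=OOYY L=OWOW
After move 2 (U'): U=WRWR F=OWGG R=GGYR B=YRBB L=BBOW
After move 3 (R'): R=GRGY U=WBWY F=ORGR D=OWYG B=YROB
After move 4 (U'): U=BYWW F=BBGR R=ORGY B=GROB L=YROW
After move 5 (R): R=GOYR U=BBWR F=BWGG D=OOYG B=WRYB
After move 6 (F): F=GBGW U=BBWR R=WORR D=YGYG L=YOOO
After move 7 (U): U=WBRB F=WOGW R=WRRR B=YOYB L=GBOO
Query 1: F[1] = O
Query 2: F[3] = W
Query 3: B[3] = B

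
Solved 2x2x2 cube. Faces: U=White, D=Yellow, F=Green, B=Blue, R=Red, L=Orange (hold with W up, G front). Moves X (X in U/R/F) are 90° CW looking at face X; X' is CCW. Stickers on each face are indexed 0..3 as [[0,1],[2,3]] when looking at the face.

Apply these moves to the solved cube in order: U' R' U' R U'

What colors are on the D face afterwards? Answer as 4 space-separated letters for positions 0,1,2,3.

Answer: Y Y Y G

Derivation:
After move 1 (U'): U=WWWW F=OOGG R=GGRR B=RRBB L=BBOO
After move 2 (R'): R=GRGR U=WBWR F=OWGW D=YOYG B=YRYB
After move 3 (U'): U=BRWW F=BBGW R=OWGR B=GRYB L=YROO
After move 4 (R): R=GORW U=BBWW F=BOGG D=YYYG B=WRRB
After move 5 (U'): U=BWBW F=YRGG R=BORW B=GORB L=WROO
Query: D face = YYYG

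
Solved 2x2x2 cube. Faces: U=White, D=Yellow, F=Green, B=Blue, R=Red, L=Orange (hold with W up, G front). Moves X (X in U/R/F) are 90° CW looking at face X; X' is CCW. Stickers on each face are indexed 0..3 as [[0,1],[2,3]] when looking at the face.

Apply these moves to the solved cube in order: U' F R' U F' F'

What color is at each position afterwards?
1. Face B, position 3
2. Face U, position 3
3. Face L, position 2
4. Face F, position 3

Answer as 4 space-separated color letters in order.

After move 1 (U'): U=WWWW F=OOGG R=GGRR B=RRBB L=BBOO
After move 2 (F): F=GOGO U=WWOB R=WGWR D=RGYY L=BYOY
After move 3 (R'): R=GRWW U=WBOR F=GWGB D=ROYO B=YRGB
After move 4 (U): U=OWRB F=GRGB R=YRWW B=BYGB L=GWOY
After move 5 (F'): F=RBGG U=OWYW R=ORRW D=WYYO L=GBOR
After move 6 (F'): F=BGRG U=OWOR R=YRWW D=BRYO L=GWOY
Query 1: B[3] = B
Query 2: U[3] = R
Query 3: L[2] = O
Query 4: F[3] = G

Answer: B R O G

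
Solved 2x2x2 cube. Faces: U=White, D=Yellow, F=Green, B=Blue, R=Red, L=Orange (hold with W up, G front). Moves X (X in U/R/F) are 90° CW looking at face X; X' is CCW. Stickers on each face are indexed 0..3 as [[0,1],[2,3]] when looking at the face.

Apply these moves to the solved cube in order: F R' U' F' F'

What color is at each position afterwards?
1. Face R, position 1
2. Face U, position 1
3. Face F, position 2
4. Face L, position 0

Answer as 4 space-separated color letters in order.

After move 1 (F): F=GGGG U=WWOO R=WRWR D=RRYY L=OYOY
After move 2 (R'): R=RRWW U=WBOB F=GWGO D=RGYG B=YBRB
After move 3 (U'): U=BBWO F=OYGO R=GWWW B=RRRB L=YBOY
After move 4 (F'): F=YOOG U=BBGW R=GWRW D=BYYG L=YOOW
After move 5 (F'): F=OGYO U=BBGR R=YWBW D=OWYG L=YWOG
Query 1: R[1] = W
Query 2: U[1] = B
Query 3: F[2] = Y
Query 4: L[0] = Y

Answer: W B Y Y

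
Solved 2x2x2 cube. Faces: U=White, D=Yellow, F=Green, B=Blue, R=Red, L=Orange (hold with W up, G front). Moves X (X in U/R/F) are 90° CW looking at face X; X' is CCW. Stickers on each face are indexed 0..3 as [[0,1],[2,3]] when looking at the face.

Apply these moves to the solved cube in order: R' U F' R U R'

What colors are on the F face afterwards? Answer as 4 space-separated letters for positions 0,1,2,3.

Answer: Y W R W

Derivation:
After move 1 (R'): R=RRRR U=WBWB F=GWGW D=YGYG B=YBYB
After move 2 (U): U=WWBB F=RRGW R=YBRR B=OOYB L=GWOO
After move 3 (F'): F=RWRG U=WWYR R=GBYR D=WOYG L=GBOB
After move 4 (R): R=YGRB U=WWYG F=RORG D=WYYO B=ROWB
After move 5 (U): U=YWGW F=YGRG R=RORB B=GBWB L=ROOB
After move 6 (R'): R=OBRR U=YWGG F=YWRW D=WGYG B=OBYB
Query: F face = YWRW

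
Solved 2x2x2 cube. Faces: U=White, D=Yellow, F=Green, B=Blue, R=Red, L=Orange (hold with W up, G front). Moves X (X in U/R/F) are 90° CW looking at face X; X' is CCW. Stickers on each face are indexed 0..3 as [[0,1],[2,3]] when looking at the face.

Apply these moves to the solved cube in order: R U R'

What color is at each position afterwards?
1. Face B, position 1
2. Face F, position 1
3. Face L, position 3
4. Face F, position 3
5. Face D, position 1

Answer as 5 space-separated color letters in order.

After move 1 (R): R=RRRR U=WGWG F=GYGY D=YBYB B=WBWB
After move 2 (U): U=WWGG F=RRGY R=WBRR B=OOWB L=GYOO
After move 3 (R'): R=BRWR U=WWGO F=RWGG D=YRYY B=BOBB
Query 1: B[1] = O
Query 2: F[1] = W
Query 3: L[3] = O
Query 4: F[3] = G
Query 5: D[1] = R

Answer: O W O G R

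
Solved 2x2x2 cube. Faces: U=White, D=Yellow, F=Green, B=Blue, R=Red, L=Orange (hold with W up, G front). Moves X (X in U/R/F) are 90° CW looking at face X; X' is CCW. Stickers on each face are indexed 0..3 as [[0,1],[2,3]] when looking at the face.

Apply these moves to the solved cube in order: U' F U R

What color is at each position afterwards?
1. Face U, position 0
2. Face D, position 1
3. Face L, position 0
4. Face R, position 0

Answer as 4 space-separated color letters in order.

After move 1 (U'): U=WWWW F=OOGG R=GGRR B=RRBB L=BBOO
After move 2 (F): F=GOGO U=WWOB R=WGWR D=RGYY L=BYOY
After move 3 (U): U=OWBW F=WGGO R=RRWR B=BYBB L=GOOY
After move 4 (R): R=WRRR U=OGBO F=WGGY D=RBYB B=WYWB
Query 1: U[0] = O
Query 2: D[1] = B
Query 3: L[0] = G
Query 4: R[0] = W

Answer: O B G W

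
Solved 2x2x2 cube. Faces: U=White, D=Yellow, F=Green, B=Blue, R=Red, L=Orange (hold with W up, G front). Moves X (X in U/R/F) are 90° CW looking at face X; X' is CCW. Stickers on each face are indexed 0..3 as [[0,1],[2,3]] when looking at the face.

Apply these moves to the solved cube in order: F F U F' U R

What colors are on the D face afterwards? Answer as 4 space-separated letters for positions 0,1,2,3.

After move 1 (F): F=GGGG U=WWOO R=WRWR D=RRYY L=OYOY
After move 2 (F): F=GGGG U=WWYY R=OROR D=WWYY L=OROR
After move 3 (U): U=YWYW F=ORGG R=BBOR B=ORBB L=GGOR
After move 4 (F'): F=RGOG U=YWBO R=WBWR D=GRYY L=GWOY
After move 5 (U): U=BYOW F=WBOG R=ORWR B=GWBB L=RGOY
After move 6 (R): R=WORR U=BBOG F=WROY D=GBYG B=WWYB
Query: D face = GBYG

Answer: G B Y G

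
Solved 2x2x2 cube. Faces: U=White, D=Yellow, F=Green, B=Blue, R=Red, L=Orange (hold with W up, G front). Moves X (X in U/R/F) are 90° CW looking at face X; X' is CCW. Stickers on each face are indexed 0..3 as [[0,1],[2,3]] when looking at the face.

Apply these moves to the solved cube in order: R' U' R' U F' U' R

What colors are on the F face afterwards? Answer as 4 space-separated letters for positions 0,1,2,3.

After move 1 (R'): R=RRRR U=WBWB F=GWGW D=YGYG B=YBYB
After move 2 (U'): U=BBWW F=OOGW R=GWRR B=RRYB L=YBOO
After move 3 (R'): R=WRGR U=BYWR F=OBGW D=YOYW B=GRGB
After move 4 (U): U=WBRY F=WRGW R=GRGR B=YBGB L=OBOO
After move 5 (F'): F=RWWG U=WBGG R=ORYR D=BOYW L=OYOR
After move 6 (U'): U=BGWG F=OYWG R=RWYR B=ORGB L=YBOR
After move 7 (R): R=YRRW U=BYWG F=OOWW D=BGYO B=GRGB
Query: F face = OOWW

Answer: O O W W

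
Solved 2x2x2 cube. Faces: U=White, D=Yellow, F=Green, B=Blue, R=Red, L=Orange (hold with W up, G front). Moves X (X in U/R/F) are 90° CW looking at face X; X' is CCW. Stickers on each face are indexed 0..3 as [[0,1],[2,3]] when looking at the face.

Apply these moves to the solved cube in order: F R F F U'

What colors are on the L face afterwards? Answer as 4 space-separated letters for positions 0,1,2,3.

After move 1 (F): F=GGGG U=WWOO R=WRWR D=RRYY L=OYOY
After move 2 (R): R=WWRR U=WGOG F=GRGY D=RBYB B=OBWB
After move 3 (F): F=GGYR U=WGYY R=OWGR D=RWYB L=OROB
After move 4 (F): F=YGRG U=WGBR R=YWYR D=GOYB L=OROW
After move 5 (U'): U=GRWB F=ORRG R=YGYR B=YWWB L=OBOW
Query: L face = OBOW

Answer: O B O W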